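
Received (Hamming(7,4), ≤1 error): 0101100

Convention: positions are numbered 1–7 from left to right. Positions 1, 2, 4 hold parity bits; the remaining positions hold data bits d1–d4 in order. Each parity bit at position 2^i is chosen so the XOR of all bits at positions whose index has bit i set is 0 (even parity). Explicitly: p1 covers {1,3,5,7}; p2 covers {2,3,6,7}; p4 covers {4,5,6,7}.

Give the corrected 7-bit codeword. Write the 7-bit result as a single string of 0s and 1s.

0111100

s1 (pos 1,3,5,7): 0⊕0⊕1⊕0 = 1
s2 (pos 2,3,6,7): 1⊕0⊕0⊕0 = 1
s4 (pos 4,5,6,7): 1⊕1⊕0⊕0 = 0
Syndrome s4…s1 = 011 → error at position 3.
Flip position 3: 0101100 → 0111100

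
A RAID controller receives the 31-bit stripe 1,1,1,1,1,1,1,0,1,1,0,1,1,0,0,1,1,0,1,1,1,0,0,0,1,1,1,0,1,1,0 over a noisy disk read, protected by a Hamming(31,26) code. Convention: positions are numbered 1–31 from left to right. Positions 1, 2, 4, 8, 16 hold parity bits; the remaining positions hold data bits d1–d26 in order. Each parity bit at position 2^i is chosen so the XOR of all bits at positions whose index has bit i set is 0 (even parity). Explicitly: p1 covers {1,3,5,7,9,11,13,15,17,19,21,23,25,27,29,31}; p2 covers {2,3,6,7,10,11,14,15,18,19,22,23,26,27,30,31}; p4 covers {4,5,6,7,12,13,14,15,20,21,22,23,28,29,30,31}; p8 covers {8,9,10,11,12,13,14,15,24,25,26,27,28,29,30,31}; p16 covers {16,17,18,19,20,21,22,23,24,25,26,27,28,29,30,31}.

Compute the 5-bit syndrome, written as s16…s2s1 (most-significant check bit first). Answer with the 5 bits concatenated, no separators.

01010

s1 (pos 1,3,5,7,9,11,13,15,17,19,21,23,25,27,29,31): 1⊕1⊕1⊕1⊕1⊕0⊕1⊕0⊕1⊕1⊕1⊕0⊕1⊕1⊕1⊕0 = 0
s2 (pos 2,3,6,7,10,11,14,15,18,19,22,23,26,27,30,31): 1⊕1⊕1⊕1⊕1⊕0⊕0⊕0⊕0⊕1⊕0⊕0⊕1⊕1⊕1⊕0 = 1
s4 (pos 4,5,6,7,12,13,14,15,20,21,22,23,28,29,30,31): 1⊕1⊕1⊕1⊕1⊕1⊕0⊕0⊕1⊕1⊕0⊕0⊕0⊕1⊕1⊕0 = 0
s8 (pos 8,9,10,11,12,13,14,15,24,25,26,27,28,29,30,31): 0⊕1⊕1⊕0⊕1⊕1⊕0⊕0⊕0⊕1⊕1⊕1⊕0⊕1⊕1⊕0 = 1
s16 (pos 16,17,18,19,20,21,22,23,24,25,26,27,28,29,30,31): 1⊕1⊕0⊕1⊕1⊕1⊕0⊕0⊕0⊕1⊕1⊕1⊕0⊕1⊕1⊕0 = 0
Syndrome s16…s1 = 01010 → error at position 10.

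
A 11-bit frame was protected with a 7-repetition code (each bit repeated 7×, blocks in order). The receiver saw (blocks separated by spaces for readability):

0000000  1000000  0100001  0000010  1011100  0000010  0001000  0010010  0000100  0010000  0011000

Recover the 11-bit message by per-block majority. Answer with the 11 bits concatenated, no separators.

00001000000

Block 1 (0000000): 0 ones → 0
Block 2 (1000000): 1 one → 0
Block 3 (0100001): 2 ones → 0
Block 4 (0000010): 1 one → 0
Block 5 (1011100): 4 ones → 1
Block 6 (0000010): 1 one → 0
Block 7 (0001000): 1 one → 0
Block 8 (0010010): 2 ones → 0
Block 9 (0000100): 1 one → 0
Block 10 (0010000): 1 one → 0
Block 11 (0011000): 2 ones → 0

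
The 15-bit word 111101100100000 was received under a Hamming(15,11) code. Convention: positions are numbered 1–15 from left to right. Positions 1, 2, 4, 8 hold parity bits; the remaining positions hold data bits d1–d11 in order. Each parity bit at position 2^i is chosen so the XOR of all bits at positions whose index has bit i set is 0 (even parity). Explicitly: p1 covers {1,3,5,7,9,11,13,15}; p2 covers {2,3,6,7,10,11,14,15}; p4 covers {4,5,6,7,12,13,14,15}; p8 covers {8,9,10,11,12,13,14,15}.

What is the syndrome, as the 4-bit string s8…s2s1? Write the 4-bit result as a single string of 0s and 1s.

s1 (pos 1,3,5,7,9,11,13,15): 1⊕1⊕0⊕1⊕0⊕0⊕0⊕0 = 1
s2 (pos 2,3,6,7,10,11,14,15): 1⊕1⊕1⊕1⊕1⊕0⊕0⊕0 = 1
s4 (pos 4,5,6,7,12,13,14,15): 1⊕0⊕1⊕1⊕0⊕0⊕0⊕0 = 1
s8 (pos 8,9,10,11,12,13,14,15): 0⊕0⊕1⊕0⊕0⊕0⊕0⊕0 = 1
Syndrome s8…s1 = 1111 → error at position 15.

1111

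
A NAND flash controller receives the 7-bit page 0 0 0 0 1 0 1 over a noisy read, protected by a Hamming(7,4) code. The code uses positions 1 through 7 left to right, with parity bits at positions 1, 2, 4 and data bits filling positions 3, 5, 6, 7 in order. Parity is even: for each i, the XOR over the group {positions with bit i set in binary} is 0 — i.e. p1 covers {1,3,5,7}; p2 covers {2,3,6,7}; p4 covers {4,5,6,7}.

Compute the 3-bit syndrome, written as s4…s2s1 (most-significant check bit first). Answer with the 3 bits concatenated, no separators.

s1 (pos 1,3,5,7): 0⊕0⊕1⊕1 = 0
s2 (pos 2,3,6,7): 0⊕0⊕0⊕1 = 1
s4 (pos 4,5,6,7): 0⊕1⊕0⊕1 = 0
Syndrome s4…s1 = 010 → error at position 2.

010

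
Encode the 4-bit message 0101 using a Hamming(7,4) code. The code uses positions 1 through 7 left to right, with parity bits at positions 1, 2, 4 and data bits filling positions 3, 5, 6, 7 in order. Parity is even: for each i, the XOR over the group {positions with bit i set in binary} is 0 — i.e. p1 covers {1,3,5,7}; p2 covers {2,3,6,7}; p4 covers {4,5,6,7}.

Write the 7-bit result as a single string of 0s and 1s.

0100101

Place data at non-parity positions: p1 p2 0 p4 1 0 1
p1 (pos 1,3,5,7): XOR of data positions = 0⊕1⊕1 = 0
p2 (pos 2,3,6,7): XOR of data positions = 0⊕0⊕1 = 1
p4 (pos 4,5,6,7): XOR of data positions = 1⊕0⊕1 = 0
Codeword: 0100101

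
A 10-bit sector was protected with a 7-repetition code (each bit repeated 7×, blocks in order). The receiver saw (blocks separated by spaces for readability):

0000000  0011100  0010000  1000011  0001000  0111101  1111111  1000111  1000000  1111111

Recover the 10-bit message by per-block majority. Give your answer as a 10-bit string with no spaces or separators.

Block 1 (0000000): 0 ones → 0
Block 2 (0011100): 3 ones → 0
Block 3 (0010000): 1 one → 0
Block 4 (1000011): 3 ones → 0
Block 5 (0001000): 1 one → 0
Block 6 (0111101): 5 ones → 1
Block 7 (1111111): 7 ones → 1
Block 8 (1000111): 4 ones → 1
Block 9 (1000000): 1 one → 0
Block 10 (1111111): 7 ones → 1

0000011101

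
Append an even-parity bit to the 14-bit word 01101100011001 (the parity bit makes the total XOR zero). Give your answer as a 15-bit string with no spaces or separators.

XOR of the 14 data bits: 0⊕1⊕1⊕0⊕1⊕1⊕0⊕0⊕0⊕1⊕1⊕0⊕0⊕1 = 1
Parity bit = 1 (so all 15 bits XOR to 0).

011011000110011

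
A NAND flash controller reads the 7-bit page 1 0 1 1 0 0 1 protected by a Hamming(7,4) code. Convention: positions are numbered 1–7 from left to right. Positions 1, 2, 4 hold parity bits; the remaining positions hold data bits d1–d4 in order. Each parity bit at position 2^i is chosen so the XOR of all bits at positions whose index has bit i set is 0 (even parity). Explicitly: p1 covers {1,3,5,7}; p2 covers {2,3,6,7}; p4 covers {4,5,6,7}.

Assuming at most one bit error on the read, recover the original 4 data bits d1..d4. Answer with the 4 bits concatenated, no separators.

1001

s1 (pos 1,3,5,7): 1⊕1⊕0⊕1 = 1
s2 (pos 2,3,6,7): 0⊕1⊕0⊕1 = 0
s4 (pos 4,5,6,7): 1⊕0⊕0⊕1 = 0
Syndrome s4…s1 = 001 → error at position 1.
Flip position 1: 1011001 → 0011001
Read data bits from positions 3,5,6,7: 1001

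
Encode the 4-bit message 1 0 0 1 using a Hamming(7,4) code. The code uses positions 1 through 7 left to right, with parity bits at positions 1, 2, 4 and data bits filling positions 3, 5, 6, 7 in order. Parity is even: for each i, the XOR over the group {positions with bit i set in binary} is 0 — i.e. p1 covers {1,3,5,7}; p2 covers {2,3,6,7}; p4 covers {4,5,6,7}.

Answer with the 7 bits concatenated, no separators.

Place data at non-parity positions: p1 p2 1 p4 0 0 1
p1 (pos 1,3,5,7): XOR of data positions = 1⊕0⊕1 = 0
p2 (pos 2,3,6,7): XOR of data positions = 1⊕0⊕1 = 0
p4 (pos 4,5,6,7): XOR of data positions = 0⊕0⊕1 = 1
Codeword: 0011001

0011001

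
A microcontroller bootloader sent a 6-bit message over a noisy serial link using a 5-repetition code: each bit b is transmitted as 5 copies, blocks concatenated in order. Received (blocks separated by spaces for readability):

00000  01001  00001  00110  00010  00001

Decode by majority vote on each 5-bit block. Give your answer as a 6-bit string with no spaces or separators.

Block 1 (00000): 0 ones → 0
Block 2 (01001): 2 ones → 0
Block 3 (00001): 1 one → 0
Block 4 (00110): 2 ones → 0
Block 5 (00010): 1 one → 0
Block 6 (00001): 1 one → 0

000000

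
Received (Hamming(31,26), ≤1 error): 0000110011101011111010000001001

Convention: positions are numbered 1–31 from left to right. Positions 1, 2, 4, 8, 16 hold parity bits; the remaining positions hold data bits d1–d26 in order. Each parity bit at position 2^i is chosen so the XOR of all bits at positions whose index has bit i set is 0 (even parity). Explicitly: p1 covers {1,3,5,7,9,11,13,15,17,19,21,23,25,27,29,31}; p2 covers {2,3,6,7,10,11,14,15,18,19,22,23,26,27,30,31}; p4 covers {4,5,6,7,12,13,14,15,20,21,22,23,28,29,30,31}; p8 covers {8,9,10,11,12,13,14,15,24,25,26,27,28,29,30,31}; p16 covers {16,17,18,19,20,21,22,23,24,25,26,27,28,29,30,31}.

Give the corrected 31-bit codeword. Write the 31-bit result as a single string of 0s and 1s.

s1 (pos 1,3,5,7,9,11,13,15,17,19,21,23,25,27,29,31): 0⊕0⊕1⊕0⊕1⊕1⊕1⊕1⊕1⊕1⊕1⊕0⊕0⊕0⊕0⊕1 = 1
s2 (pos 2,3,6,7,10,11,14,15,18,19,22,23,26,27,30,31): 0⊕0⊕1⊕0⊕1⊕1⊕0⊕1⊕1⊕1⊕0⊕0⊕0⊕0⊕0⊕1 = 1
s4 (pos 4,5,6,7,12,13,14,15,20,21,22,23,28,29,30,31): 0⊕1⊕1⊕0⊕0⊕1⊕0⊕1⊕0⊕1⊕0⊕0⊕1⊕0⊕0⊕1 = 1
s8 (pos 8,9,10,11,12,13,14,15,24,25,26,27,28,29,30,31): 0⊕1⊕1⊕1⊕0⊕1⊕0⊕1⊕0⊕0⊕0⊕0⊕1⊕0⊕0⊕1 = 1
s16 (pos 16,17,18,19,20,21,22,23,24,25,26,27,28,29,30,31): 1⊕1⊕1⊕1⊕0⊕1⊕0⊕0⊕0⊕0⊕0⊕0⊕1⊕0⊕0⊕1 = 1
Syndrome s16…s1 = 11111 → error at position 31.
Flip position 31: 0000110011101011111010000001001 → 0000110011101011111010000001000

0000110011101011111010000001000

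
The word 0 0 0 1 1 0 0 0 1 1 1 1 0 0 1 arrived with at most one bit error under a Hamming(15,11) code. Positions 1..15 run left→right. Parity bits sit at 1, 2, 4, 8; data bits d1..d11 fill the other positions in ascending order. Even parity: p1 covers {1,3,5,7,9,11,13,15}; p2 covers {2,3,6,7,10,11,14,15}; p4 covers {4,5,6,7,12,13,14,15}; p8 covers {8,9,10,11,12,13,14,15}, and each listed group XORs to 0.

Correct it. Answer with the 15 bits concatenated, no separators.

000110001011001

s1 (pos 1,3,5,7,9,11,13,15): 0⊕0⊕1⊕0⊕1⊕1⊕0⊕1 = 0
s2 (pos 2,3,6,7,10,11,14,15): 0⊕0⊕0⊕0⊕1⊕1⊕0⊕1 = 1
s4 (pos 4,5,6,7,12,13,14,15): 1⊕1⊕0⊕0⊕1⊕0⊕0⊕1 = 0
s8 (pos 8,9,10,11,12,13,14,15): 0⊕1⊕1⊕1⊕1⊕0⊕0⊕1 = 1
Syndrome s8…s1 = 1010 → error at position 10.
Flip position 10: 000110001111001 → 000110001011001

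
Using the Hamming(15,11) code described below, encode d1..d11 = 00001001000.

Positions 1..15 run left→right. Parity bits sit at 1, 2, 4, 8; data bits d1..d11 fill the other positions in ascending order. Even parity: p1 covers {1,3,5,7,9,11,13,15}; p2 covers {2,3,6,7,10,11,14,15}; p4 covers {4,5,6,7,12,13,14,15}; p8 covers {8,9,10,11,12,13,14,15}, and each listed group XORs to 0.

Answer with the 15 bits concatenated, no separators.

Place data at non-parity positions: p1 p2 0 p4 0 0 0 p8 1 0 0 1 0 0 0
p1 (pos 1,3,5,7,9,11,13,15): XOR of data positions = 0⊕0⊕0⊕1⊕0⊕0⊕0 = 1
p2 (pos 2,3,6,7,10,11,14,15): XOR of data positions = 0⊕0⊕0⊕0⊕0⊕0⊕0 = 0
p4 (pos 4,5,6,7,12,13,14,15): XOR of data positions = 0⊕0⊕0⊕1⊕0⊕0⊕0 = 1
p8 (pos 8,9,10,11,12,13,14,15): XOR of data positions = 1⊕0⊕0⊕1⊕0⊕0⊕0 = 0
Codeword: 100100001001000

100100001001000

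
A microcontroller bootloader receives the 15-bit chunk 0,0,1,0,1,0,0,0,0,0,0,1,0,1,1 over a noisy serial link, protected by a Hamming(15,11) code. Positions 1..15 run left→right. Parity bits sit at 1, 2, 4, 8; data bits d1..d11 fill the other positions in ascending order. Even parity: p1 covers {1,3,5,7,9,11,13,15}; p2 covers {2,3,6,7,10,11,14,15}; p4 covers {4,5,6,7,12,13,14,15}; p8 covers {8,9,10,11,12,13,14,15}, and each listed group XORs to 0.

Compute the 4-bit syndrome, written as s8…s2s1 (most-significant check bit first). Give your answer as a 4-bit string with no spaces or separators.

s1 (pos 1,3,5,7,9,11,13,15): 0⊕1⊕1⊕0⊕0⊕0⊕0⊕1 = 1
s2 (pos 2,3,6,7,10,11,14,15): 0⊕1⊕0⊕0⊕0⊕0⊕1⊕1 = 1
s4 (pos 4,5,6,7,12,13,14,15): 0⊕1⊕0⊕0⊕1⊕0⊕1⊕1 = 0
s8 (pos 8,9,10,11,12,13,14,15): 0⊕0⊕0⊕0⊕1⊕0⊕1⊕1 = 1
Syndrome s8…s1 = 1011 → error at position 11.

1011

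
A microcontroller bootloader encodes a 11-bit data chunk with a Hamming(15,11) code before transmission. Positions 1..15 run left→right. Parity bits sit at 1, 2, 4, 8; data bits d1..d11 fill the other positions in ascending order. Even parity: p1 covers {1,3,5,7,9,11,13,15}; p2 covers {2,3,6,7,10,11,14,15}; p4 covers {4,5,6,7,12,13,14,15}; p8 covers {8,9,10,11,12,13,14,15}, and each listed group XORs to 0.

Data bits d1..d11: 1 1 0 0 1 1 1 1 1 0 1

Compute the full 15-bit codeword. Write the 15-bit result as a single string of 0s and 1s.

Place data at non-parity positions: p1 p2 1 p4 1 0 0 p8 1 1 1 1 1 0 1
p1 (pos 1,3,5,7,9,11,13,15): XOR of data positions = 1⊕1⊕0⊕1⊕1⊕1⊕1 = 0
p2 (pos 2,3,6,7,10,11,14,15): XOR of data positions = 1⊕0⊕0⊕1⊕1⊕0⊕1 = 0
p4 (pos 4,5,6,7,12,13,14,15): XOR of data positions = 1⊕0⊕0⊕1⊕1⊕0⊕1 = 0
p8 (pos 8,9,10,11,12,13,14,15): XOR of data positions = 1⊕1⊕1⊕1⊕1⊕0⊕1 = 0
Codeword: 001010001111101

001010001111101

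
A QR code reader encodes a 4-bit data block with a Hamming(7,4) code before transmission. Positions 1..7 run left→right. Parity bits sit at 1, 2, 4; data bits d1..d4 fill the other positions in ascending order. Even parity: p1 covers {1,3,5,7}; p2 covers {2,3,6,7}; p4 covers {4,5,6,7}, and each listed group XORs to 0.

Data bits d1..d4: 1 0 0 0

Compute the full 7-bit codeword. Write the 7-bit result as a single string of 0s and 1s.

1110000

Place data at non-parity positions: p1 p2 1 p4 0 0 0
p1 (pos 1,3,5,7): XOR of data positions = 1⊕0⊕0 = 1
p2 (pos 2,3,6,7): XOR of data positions = 1⊕0⊕0 = 1
p4 (pos 4,5,6,7): XOR of data positions = 0⊕0⊕0 = 0
Codeword: 1110000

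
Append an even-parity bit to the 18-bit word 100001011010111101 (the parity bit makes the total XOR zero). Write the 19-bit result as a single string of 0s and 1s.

XOR of the 18 data bits: 1⊕0⊕0⊕0⊕0⊕1⊕0⊕1⊕1⊕0⊕1⊕0⊕1⊕1⊕1⊕1⊕0⊕1 = 0
Parity bit = 0 (so all 19 bits XOR to 0).

1000010110101111010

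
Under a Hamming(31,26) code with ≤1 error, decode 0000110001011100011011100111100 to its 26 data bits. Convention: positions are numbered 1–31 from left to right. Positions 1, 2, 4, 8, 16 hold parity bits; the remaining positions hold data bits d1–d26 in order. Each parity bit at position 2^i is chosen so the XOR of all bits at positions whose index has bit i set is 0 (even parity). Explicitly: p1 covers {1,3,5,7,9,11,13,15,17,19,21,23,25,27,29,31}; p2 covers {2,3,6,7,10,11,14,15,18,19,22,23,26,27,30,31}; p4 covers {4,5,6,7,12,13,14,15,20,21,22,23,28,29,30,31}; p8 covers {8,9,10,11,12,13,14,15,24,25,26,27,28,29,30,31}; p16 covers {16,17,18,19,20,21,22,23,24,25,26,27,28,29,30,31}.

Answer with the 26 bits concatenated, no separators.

s1 (pos 1,3,5,7,9,11,13,15,17,19,21,23,25,27,29,31): 0⊕0⊕1⊕0⊕0⊕0⊕1⊕0⊕0⊕1⊕1⊕1⊕0⊕1⊕1⊕0 = 1
s2 (pos 2,3,6,7,10,11,14,15,18,19,22,23,26,27,30,31): 0⊕0⊕1⊕0⊕1⊕0⊕1⊕0⊕1⊕1⊕1⊕1⊕1⊕1⊕0⊕0 = 1
s4 (pos 4,5,6,7,12,13,14,15,20,21,22,23,28,29,30,31): 0⊕1⊕1⊕0⊕1⊕1⊕1⊕0⊕0⊕1⊕1⊕1⊕1⊕1⊕0⊕0 = 0
s8 (pos 8,9,10,11,12,13,14,15,24,25,26,27,28,29,30,31): 0⊕0⊕1⊕0⊕1⊕1⊕1⊕0⊕0⊕0⊕1⊕1⊕1⊕1⊕0⊕0 = 0
s16 (pos 16,17,18,19,20,21,22,23,24,25,26,27,28,29,30,31): 0⊕0⊕1⊕1⊕0⊕1⊕1⊕1⊕0⊕0⊕1⊕1⊕1⊕1⊕0⊕0 = 1
Syndrome s16…s1 = 10011 → error at position 19.
Flip position 19: 0000110001011100011011100111100 → 0000110001011100010011100111100
Read data bits from positions 3,5,6,7,9,10,11,12,13,14,15,17,18,19,20,21,22,23,24,25,26,27,28,29,30,31: 01100101110010011100111100

01100101110010011100111100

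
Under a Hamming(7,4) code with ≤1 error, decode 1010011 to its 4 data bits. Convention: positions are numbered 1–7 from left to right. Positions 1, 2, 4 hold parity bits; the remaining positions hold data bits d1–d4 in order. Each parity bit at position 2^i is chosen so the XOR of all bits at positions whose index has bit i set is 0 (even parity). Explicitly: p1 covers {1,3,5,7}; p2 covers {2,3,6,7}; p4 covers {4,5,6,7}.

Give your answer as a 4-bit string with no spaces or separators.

s1 (pos 1,3,5,7): 1⊕1⊕0⊕1 = 1
s2 (pos 2,3,6,7): 0⊕1⊕1⊕1 = 1
s4 (pos 4,5,6,7): 0⊕0⊕1⊕1 = 0
Syndrome s4…s1 = 011 → error at position 3.
Flip position 3: 1010011 → 1000011
Read data bits from positions 3,5,6,7: 0011

0011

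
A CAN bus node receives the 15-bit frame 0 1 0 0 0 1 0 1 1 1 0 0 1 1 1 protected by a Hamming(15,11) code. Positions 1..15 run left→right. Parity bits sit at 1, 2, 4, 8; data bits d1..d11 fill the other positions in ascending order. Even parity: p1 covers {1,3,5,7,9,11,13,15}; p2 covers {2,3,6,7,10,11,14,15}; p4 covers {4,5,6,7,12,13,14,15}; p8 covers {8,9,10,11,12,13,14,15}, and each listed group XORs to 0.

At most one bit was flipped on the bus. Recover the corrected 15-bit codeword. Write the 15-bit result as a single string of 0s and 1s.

s1 (pos 1,3,5,7,9,11,13,15): 0⊕0⊕0⊕0⊕1⊕0⊕1⊕1 = 1
s2 (pos 2,3,6,7,10,11,14,15): 1⊕0⊕1⊕0⊕1⊕0⊕1⊕1 = 1
s4 (pos 4,5,6,7,12,13,14,15): 0⊕0⊕1⊕0⊕0⊕1⊕1⊕1 = 0
s8 (pos 8,9,10,11,12,13,14,15): 1⊕1⊕1⊕0⊕0⊕1⊕1⊕1 = 0
Syndrome s8…s1 = 0011 → error at position 3.
Flip position 3: 010001011100111 → 011001011100111

011001011100111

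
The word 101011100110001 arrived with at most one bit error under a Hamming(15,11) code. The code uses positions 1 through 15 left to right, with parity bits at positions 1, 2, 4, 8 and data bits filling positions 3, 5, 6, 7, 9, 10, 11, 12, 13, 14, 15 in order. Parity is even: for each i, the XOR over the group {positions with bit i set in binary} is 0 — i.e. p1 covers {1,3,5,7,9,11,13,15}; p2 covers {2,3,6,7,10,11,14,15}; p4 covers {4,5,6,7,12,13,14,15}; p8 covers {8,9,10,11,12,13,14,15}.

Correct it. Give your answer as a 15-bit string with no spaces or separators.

101011110110001

s1 (pos 1,3,5,7,9,11,13,15): 1⊕1⊕1⊕1⊕0⊕1⊕0⊕1 = 0
s2 (pos 2,3,6,7,10,11,14,15): 0⊕1⊕1⊕1⊕1⊕1⊕0⊕1 = 0
s4 (pos 4,5,6,7,12,13,14,15): 0⊕1⊕1⊕1⊕0⊕0⊕0⊕1 = 0
s8 (pos 8,9,10,11,12,13,14,15): 0⊕0⊕1⊕1⊕0⊕0⊕0⊕1 = 1
Syndrome s8…s1 = 1000 → error at position 8.
Flip position 8: 101011100110001 → 101011110110001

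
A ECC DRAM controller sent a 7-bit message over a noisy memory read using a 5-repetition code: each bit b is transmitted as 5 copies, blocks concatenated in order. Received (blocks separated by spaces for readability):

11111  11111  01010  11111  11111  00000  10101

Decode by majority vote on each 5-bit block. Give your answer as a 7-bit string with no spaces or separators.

1101101

Block 1 (11111): 5 ones → 1
Block 2 (11111): 5 ones → 1
Block 3 (01010): 2 ones → 0
Block 4 (11111): 5 ones → 1
Block 5 (11111): 5 ones → 1
Block 6 (00000): 0 ones → 0
Block 7 (10101): 3 ones → 1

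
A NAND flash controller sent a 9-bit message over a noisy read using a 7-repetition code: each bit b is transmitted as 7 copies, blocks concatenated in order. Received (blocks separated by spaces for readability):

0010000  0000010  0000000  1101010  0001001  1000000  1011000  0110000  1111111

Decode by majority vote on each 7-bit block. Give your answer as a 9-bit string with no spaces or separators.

Block 1 (0010000): 1 one → 0
Block 2 (0000010): 1 one → 0
Block 3 (0000000): 0 ones → 0
Block 4 (1101010): 4 ones → 1
Block 5 (0001001): 2 ones → 0
Block 6 (1000000): 1 one → 0
Block 7 (1011000): 3 ones → 0
Block 8 (0110000): 2 ones → 0
Block 9 (1111111): 7 ones → 1

000100001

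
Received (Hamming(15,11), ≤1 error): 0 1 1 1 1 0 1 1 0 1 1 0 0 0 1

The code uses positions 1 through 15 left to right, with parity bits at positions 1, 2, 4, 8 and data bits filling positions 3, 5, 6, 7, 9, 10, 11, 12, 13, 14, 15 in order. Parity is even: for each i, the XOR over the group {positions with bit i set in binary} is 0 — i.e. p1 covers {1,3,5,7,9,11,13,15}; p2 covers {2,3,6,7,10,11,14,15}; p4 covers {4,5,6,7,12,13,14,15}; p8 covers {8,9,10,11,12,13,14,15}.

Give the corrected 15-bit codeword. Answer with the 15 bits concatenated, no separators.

s1 (pos 1,3,5,7,9,11,13,15): 0⊕1⊕1⊕1⊕0⊕1⊕0⊕1 = 1
s2 (pos 2,3,6,7,10,11,14,15): 1⊕1⊕0⊕1⊕1⊕1⊕0⊕1 = 0
s4 (pos 4,5,6,7,12,13,14,15): 1⊕1⊕0⊕1⊕0⊕0⊕0⊕1 = 0
s8 (pos 8,9,10,11,12,13,14,15): 1⊕0⊕1⊕1⊕0⊕0⊕0⊕1 = 0
Syndrome s8…s1 = 0001 → error at position 1.
Flip position 1: 011110110110001 → 111110110110001

111110110110001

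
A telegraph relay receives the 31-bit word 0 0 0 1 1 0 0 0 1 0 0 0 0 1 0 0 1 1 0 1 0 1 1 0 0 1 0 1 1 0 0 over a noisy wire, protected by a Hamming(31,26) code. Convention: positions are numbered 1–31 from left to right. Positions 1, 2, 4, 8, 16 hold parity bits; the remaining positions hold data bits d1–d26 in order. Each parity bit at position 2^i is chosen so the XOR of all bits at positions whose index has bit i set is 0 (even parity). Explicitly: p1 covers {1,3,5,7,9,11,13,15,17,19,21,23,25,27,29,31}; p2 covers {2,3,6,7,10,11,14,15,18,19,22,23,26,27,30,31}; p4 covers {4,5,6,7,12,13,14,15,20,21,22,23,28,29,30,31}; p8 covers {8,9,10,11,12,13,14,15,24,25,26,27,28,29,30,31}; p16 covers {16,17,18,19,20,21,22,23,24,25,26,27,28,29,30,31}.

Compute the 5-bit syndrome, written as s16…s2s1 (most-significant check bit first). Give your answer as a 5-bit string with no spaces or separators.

01011

s1 (pos 1,3,5,7,9,11,13,15,17,19,21,23,25,27,29,31): 0⊕0⊕1⊕0⊕1⊕0⊕0⊕0⊕1⊕0⊕0⊕1⊕0⊕0⊕1⊕0 = 1
s2 (pos 2,3,6,7,10,11,14,15,18,19,22,23,26,27,30,31): 0⊕0⊕0⊕0⊕0⊕0⊕1⊕0⊕1⊕0⊕1⊕1⊕1⊕0⊕0⊕0 = 1
s4 (pos 4,5,6,7,12,13,14,15,20,21,22,23,28,29,30,31): 1⊕1⊕0⊕0⊕0⊕0⊕1⊕0⊕1⊕0⊕1⊕1⊕1⊕1⊕0⊕0 = 0
s8 (pos 8,9,10,11,12,13,14,15,24,25,26,27,28,29,30,31): 0⊕1⊕0⊕0⊕0⊕0⊕1⊕0⊕0⊕0⊕1⊕0⊕1⊕1⊕0⊕0 = 1
s16 (pos 16,17,18,19,20,21,22,23,24,25,26,27,28,29,30,31): 0⊕1⊕1⊕0⊕1⊕0⊕1⊕1⊕0⊕0⊕1⊕0⊕1⊕1⊕0⊕0 = 0
Syndrome s16…s1 = 01011 → error at position 11.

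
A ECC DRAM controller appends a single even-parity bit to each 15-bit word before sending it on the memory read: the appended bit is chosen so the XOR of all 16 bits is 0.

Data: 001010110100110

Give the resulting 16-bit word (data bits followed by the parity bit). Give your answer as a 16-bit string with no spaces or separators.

XOR of the 15 data bits: 0⊕0⊕1⊕0⊕1⊕0⊕1⊕1⊕0⊕1⊕0⊕0⊕1⊕1⊕0 = 1
Parity bit = 1 (so all 16 bits XOR to 0).

0010101101001101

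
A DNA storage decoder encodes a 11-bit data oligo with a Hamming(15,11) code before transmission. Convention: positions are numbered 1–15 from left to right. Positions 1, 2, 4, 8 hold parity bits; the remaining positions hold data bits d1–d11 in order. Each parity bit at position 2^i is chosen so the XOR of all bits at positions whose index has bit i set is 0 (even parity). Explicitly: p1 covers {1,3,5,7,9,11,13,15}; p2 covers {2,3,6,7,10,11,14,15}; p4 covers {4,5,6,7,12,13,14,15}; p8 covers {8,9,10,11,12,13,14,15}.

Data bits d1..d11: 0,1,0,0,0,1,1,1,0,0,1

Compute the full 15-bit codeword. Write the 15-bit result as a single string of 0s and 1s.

Place data at non-parity positions: p1 p2 0 p4 1 0 0 p8 0 1 1 1 0 0 1
p1 (pos 1,3,5,7,9,11,13,15): XOR of data positions = 0⊕1⊕0⊕0⊕1⊕0⊕1 = 1
p2 (pos 2,3,6,7,10,11,14,15): XOR of data positions = 0⊕0⊕0⊕1⊕1⊕0⊕1 = 1
p4 (pos 4,5,6,7,12,13,14,15): XOR of data positions = 1⊕0⊕0⊕1⊕0⊕0⊕1 = 1
p8 (pos 8,9,10,11,12,13,14,15): XOR of data positions = 0⊕1⊕1⊕1⊕0⊕0⊕1 = 0
Codeword: 110110000111001

110110000111001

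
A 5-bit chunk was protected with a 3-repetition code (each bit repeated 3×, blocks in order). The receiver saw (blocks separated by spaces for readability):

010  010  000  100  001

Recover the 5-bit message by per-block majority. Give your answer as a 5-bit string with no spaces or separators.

Block 1 (010): 1 one → 0
Block 2 (010): 1 one → 0
Block 3 (000): 0 ones → 0
Block 4 (100): 1 one → 0
Block 5 (001): 1 one → 0

00000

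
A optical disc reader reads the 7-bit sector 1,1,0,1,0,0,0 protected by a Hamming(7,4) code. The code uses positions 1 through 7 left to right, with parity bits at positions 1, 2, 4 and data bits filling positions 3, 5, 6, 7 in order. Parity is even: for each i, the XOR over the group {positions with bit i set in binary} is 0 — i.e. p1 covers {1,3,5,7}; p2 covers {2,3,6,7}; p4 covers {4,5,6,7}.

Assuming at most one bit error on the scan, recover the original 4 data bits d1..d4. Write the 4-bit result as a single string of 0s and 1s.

0001

s1 (pos 1,3,5,7): 1⊕0⊕0⊕0 = 1
s2 (pos 2,3,6,7): 1⊕0⊕0⊕0 = 1
s4 (pos 4,5,6,7): 1⊕0⊕0⊕0 = 1
Syndrome s4…s1 = 111 → error at position 7.
Flip position 7: 1101000 → 1101001
Read data bits from positions 3,5,6,7: 0001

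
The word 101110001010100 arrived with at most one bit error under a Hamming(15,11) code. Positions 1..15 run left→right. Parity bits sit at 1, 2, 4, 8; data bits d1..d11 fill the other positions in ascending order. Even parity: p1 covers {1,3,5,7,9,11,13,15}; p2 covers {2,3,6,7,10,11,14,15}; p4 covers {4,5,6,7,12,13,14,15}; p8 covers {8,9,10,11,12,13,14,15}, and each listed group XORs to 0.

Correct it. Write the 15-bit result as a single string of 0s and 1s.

s1 (pos 1,3,5,7,9,11,13,15): 1⊕1⊕1⊕0⊕1⊕1⊕1⊕0 = 0
s2 (pos 2,3,6,7,10,11,14,15): 0⊕1⊕0⊕0⊕0⊕1⊕0⊕0 = 0
s4 (pos 4,5,6,7,12,13,14,15): 1⊕1⊕0⊕0⊕0⊕1⊕0⊕0 = 1
s8 (pos 8,9,10,11,12,13,14,15): 0⊕1⊕0⊕1⊕0⊕1⊕0⊕0 = 1
Syndrome s8…s1 = 1100 → error at position 12.
Flip position 12: 101110001010100 → 101110001011100

101110001011100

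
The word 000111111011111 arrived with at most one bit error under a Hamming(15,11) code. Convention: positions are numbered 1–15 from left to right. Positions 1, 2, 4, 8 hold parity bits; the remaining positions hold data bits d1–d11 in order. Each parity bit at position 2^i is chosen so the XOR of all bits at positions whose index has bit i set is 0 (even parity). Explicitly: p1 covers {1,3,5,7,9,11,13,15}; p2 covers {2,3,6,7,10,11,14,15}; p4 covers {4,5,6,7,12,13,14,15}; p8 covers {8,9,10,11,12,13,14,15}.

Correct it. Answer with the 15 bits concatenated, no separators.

000111111111111

s1 (pos 1,3,5,7,9,11,13,15): 0⊕0⊕1⊕1⊕1⊕1⊕1⊕1 = 0
s2 (pos 2,3,6,7,10,11,14,15): 0⊕0⊕1⊕1⊕0⊕1⊕1⊕1 = 1
s4 (pos 4,5,6,7,12,13,14,15): 1⊕1⊕1⊕1⊕1⊕1⊕1⊕1 = 0
s8 (pos 8,9,10,11,12,13,14,15): 1⊕1⊕0⊕1⊕1⊕1⊕1⊕1 = 1
Syndrome s8…s1 = 1010 → error at position 10.
Flip position 10: 000111111011111 → 000111111111111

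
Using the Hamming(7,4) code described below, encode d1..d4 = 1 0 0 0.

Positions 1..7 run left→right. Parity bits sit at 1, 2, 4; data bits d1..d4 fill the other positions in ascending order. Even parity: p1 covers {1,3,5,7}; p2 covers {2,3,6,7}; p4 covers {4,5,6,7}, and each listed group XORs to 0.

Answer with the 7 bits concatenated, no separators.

1110000

Place data at non-parity positions: p1 p2 1 p4 0 0 0
p1 (pos 1,3,5,7): XOR of data positions = 1⊕0⊕0 = 1
p2 (pos 2,3,6,7): XOR of data positions = 1⊕0⊕0 = 1
p4 (pos 4,5,6,7): XOR of data positions = 0⊕0⊕0 = 0
Codeword: 1110000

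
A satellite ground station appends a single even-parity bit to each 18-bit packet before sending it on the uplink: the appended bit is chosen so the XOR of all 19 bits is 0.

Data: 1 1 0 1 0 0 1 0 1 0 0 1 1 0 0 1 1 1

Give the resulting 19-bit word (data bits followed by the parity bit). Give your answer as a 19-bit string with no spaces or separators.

XOR of the 18 data bits: 1⊕1⊕0⊕1⊕0⊕0⊕1⊕0⊕1⊕0⊕0⊕1⊕1⊕0⊕0⊕1⊕1⊕1 = 0
Parity bit = 0 (so all 19 bits XOR to 0).

1101001010011001110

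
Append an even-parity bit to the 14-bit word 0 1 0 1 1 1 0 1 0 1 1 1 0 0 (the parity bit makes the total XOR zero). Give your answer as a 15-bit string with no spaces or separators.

010111010111000

XOR of the 14 data bits: 0⊕1⊕0⊕1⊕1⊕1⊕0⊕1⊕0⊕1⊕1⊕1⊕0⊕0 = 0
Parity bit = 0 (so all 15 bits XOR to 0).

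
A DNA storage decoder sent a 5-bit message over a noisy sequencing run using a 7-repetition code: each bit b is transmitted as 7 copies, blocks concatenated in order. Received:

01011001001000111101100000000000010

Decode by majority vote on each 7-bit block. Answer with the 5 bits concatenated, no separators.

00100

Block 1 (0101100): 3 ones → 0
Block 2 (1001000): 2 ones → 0
Block 3 (1111011): 6 ones → 1
Block 4 (0000000): 0 ones → 0
Block 5 (0000010): 1 one → 0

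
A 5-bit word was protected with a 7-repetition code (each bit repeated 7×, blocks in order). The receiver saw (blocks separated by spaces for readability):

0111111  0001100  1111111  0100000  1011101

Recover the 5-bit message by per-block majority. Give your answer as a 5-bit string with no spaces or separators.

10101

Block 1 (0111111): 6 ones → 1
Block 2 (0001100): 2 ones → 0
Block 3 (1111111): 7 ones → 1
Block 4 (0100000): 1 one → 0
Block 5 (1011101): 5 ones → 1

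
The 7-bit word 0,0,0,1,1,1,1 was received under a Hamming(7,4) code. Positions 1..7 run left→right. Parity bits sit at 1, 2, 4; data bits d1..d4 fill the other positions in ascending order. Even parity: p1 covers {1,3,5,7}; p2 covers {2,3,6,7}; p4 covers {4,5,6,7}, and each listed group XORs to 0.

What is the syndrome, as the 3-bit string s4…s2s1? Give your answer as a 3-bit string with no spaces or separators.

000

s1 (pos 1,3,5,7): 0⊕0⊕1⊕1 = 0
s2 (pos 2,3,6,7): 0⊕0⊕1⊕1 = 0
s4 (pos 4,5,6,7): 1⊕1⊕1⊕1 = 0
Syndrome s4…s1 = 000 → no error.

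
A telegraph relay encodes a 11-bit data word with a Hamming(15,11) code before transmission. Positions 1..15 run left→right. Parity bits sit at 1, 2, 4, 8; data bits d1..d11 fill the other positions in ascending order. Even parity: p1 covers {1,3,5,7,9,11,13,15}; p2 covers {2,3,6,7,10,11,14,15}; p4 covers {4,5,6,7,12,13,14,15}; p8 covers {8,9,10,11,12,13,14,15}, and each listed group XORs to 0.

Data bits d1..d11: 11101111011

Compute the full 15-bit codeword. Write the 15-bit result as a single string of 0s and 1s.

Place data at non-parity positions: p1 p2 1 p4 1 1 0 p8 1 1 1 1 0 1 1
p1 (pos 1,3,5,7,9,11,13,15): XOR of data positions = 1⊕1⊕0⊕1⊕1⊕0⊕1 = 1
p2 (pos 2,3,6,7,10,11,14,15): XOR of data positions = 1⊕1⊕0⊕1⊕1⊕1⊕1 = 0
p4 (pos 4,5,6,7,12,13,14,15): XOR of data positions = 1⊕1⊕0⊕1⊕0⊕1⊕1 = 1
p8 (pos 8,9,10,11,12,13,14,15): XOR of data positions = 1⊕1⊕1⊕1⊕0⊕1⊕1 = 0
Codeword: 101111001111011

101111001111011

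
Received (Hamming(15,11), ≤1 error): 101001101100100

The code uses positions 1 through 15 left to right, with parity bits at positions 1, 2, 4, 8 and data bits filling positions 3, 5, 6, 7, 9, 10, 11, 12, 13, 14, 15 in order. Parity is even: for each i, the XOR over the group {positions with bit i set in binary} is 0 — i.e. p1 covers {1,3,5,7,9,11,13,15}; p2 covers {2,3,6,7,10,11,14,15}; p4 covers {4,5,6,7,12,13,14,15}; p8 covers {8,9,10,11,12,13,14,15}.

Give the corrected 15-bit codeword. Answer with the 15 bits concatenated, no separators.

101001101100000

s1 (pos 1,3,5,7,9,11,13,15): 1⊕1⊕0⊕1⊕1⊕0⊕1⊕0 = 1
s2 (pos 2,3,6,7,10,11,14,15): 0⊕1⊕1⊕1⊕1⊕0⊕0⊕0 = 0
s4 (pos 4,5,6,7,12,13,14,15): 0⊕0⊕1⊕1⊕0⊕1⊕0⊕0 = 1
s8 (pos 8,9,10,11,12,13,14,15): 0⊕1⊕1⊕0⊕0⊕1⊕0⊕0 = 1
Syndrome s8…s1 = 1101 → error at position 13.
Flip position 13: 101001101100100 → 101001101100000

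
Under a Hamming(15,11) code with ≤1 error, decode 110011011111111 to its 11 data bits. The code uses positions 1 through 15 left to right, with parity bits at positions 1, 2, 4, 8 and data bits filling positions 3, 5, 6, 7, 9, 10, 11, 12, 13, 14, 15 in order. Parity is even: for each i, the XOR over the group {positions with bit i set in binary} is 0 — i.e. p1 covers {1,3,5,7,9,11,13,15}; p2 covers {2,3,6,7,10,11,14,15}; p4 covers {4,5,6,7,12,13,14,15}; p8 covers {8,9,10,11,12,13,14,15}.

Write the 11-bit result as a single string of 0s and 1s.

s1 (pos 1,3,5,7,9,11,13,15): 1⊕0⊕1⊕0⊕1⊕1⊕1⊕1 = 0
s2 (pos 2,3,6,7,10,11,14,15): 1⊕0⊕1⊕0⊕1⊕1⊕1⊕1 = 0
s4 (pos 4,5,6,7,12,13,14,15): 0⊕1⊕1⊕0⊕1⊕1⊕1⊕1 = 0
s8 (pos 8,9,10,11,12,13,14,15): 1⊕1⊕1⊕1⊕1⊕1⊕1⊕1 = 0
Syndrome s8…s1 = 0000 → no error.
Read data bits from positions 3,5,6,7,9,10,11,12,13,14,15: 01101111111

01101111111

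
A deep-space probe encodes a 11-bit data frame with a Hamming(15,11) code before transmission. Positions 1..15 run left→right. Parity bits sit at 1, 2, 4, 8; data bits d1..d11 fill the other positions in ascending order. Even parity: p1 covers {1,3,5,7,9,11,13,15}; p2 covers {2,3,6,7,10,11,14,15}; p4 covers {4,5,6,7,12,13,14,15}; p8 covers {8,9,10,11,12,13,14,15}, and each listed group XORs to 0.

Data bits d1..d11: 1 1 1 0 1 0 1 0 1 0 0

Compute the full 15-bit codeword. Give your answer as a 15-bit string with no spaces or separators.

111111011010100

Place data at non-parity positions: p1 p2 1 p4 1 1 0 p8 1 0 1 0 1 0 0
p1 (pos 1,3,5,7,9,11,13,15): XOR of data positions = 1⊕1⊕0⊕1⊕1⊕1⊕0 = 1
p2 (pos 2,3,6,7,10,11,14,15): XOR of data positions = 1⊕1⊕0⊕0⊕1⊕0⊕0 = 1
p4 (pos 4,5,6,7,12,13,14,15): XOR of data positions = 1⊕1⊕0⊕0⊕1⊕0⊕0 = 1
p8 (pos 8,9,10,11,12,13,14,15): XOR of data positions = 1⊕0⊕1⊕0⊕1⊕0⊕0 = 1
Codeword: 111111011010100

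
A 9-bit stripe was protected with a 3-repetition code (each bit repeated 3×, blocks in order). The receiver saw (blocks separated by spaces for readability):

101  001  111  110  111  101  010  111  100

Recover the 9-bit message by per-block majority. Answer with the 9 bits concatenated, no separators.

101111010

Block 1 (101): 2 ones → 1
Block 2 (001): 1 one → 0
Block 3 (111): 3 ones → 1
Block 4 (110): 2 ones → 1
Block 5 (111): 3 ones → 1
Block 6 (101): 2 ones → 1
Block 7 (010): 1 one → 0
Block 8 (111): 3 ones → 1
Block 9 (100): 1 one → 0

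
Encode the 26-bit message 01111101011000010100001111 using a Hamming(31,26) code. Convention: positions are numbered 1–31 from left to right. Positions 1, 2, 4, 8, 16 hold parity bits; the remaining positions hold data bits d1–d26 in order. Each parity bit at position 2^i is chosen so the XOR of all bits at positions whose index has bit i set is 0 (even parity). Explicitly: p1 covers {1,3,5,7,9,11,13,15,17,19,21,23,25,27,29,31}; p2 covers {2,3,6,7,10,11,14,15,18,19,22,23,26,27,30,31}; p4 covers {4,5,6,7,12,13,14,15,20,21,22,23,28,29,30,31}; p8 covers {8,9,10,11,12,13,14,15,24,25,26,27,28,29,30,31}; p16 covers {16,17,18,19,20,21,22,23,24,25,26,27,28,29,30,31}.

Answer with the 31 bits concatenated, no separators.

0000111111010110000010100001111

Place data at non-parity positions: p1 p2 0 p4 1 1 1 p8 1 1 0 1 0 1 1 p16 0 0 0 0 1 0 1 0 0 0 0 1 1 1 1
p1 (pos 1,3,5,7,9,11,13,15,17,19,21,23,25,27,29,31): XOR of data positions = 0⊕1⊕1⊕1⊕0⊕0⊕1⊕0⊕0⊕1⊕1⊕0⊕0⊕1⊕1 = 0
p2 (pos 2,3,6,7,10,11,14,15,18,19,22,23,26,27,30,31): XOR of data positions = 0⊕1⊕1⊕1⊕0⊕1⊕1⊕0⊕0⊕0⊕1⊕0⊕0⊕1⊕1 = 0
p4 (pos 4,5,6,7,12,13,14,15,20,21,22,23,28,29,30,31): XOR of data positions = 1⊕1⊕1⊕1⊕0⊕1⊕1⊕0⊕1⊕0⊕1⊕1⊕1⊕1⊕1 = 0
p8 (pos 8,9,10,11,12,13,14,15,24,25,26,27,28,29,30,31): XOR of data positions = 1⊕1⊕0⊕1⊕0⊕1⊕1⊕0⊕0⊕0⊕0⊕1⊕1⊕1⊕1 = 1
p16 (pos 16,17,18,19,20,21,22,23,24,25,26,27,28,29,30,31): XOR of data positions = 0⊕0⊕0⊕0⊕1⊕0⊕1⊕0⊕0⊕0⊕0⊕1⊕1⊕1⊕1 = 0
Codeword: 0000111111010110000010100001111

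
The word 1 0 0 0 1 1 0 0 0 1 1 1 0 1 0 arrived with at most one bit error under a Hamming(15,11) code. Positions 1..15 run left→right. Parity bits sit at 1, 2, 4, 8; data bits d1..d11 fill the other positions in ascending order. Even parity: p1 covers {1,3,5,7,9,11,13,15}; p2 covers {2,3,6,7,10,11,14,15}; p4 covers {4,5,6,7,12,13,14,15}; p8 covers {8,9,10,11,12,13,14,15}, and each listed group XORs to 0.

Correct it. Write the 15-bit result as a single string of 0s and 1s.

s1 (pos 1,3,5,7,9,11,13,15): 1⊕0⊕1⊕0⊕0⊕1⊕0⊕0 = 1
s2 (pos 2,3,6,7,10,11,14,15): 0⊕0⊕1⊕0⊕1⊕1⊕1⊕0 = 0
s4 (pos 4,5,6,7,12,13,14,15): 0⊕1⊕1⊕0⊕1⊕0⊕1⊕0 = 0
s8 (pos 8,9,10,11,12,13,14,15): 0⊕0⊕1⊕1⊕1⊕0⊕1⊕0 = 0
Syndrome s8…s1 = 0001 → error at position 1.
Flip position 1: 100011000111010 → 000011000111010

000011000111010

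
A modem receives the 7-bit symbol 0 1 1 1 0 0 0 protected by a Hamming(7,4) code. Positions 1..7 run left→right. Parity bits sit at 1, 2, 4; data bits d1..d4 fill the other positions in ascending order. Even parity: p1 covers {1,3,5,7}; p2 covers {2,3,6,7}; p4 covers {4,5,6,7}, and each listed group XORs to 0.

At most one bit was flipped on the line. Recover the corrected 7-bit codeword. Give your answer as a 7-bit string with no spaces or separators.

s1 (pos 1,3,5,7): 0⊕1⊕0⊕0 = 1
s2 (pos 2,3,6,7): 1⊕1⊕0⊕0 = 0
s4 (pos 4,5,6,7): 1⊕0⊕0⊕0 = 1
Syndrome s4…s1 = 101 → error at position 5.
Flip position 5: 0111000 → 0111100

0111100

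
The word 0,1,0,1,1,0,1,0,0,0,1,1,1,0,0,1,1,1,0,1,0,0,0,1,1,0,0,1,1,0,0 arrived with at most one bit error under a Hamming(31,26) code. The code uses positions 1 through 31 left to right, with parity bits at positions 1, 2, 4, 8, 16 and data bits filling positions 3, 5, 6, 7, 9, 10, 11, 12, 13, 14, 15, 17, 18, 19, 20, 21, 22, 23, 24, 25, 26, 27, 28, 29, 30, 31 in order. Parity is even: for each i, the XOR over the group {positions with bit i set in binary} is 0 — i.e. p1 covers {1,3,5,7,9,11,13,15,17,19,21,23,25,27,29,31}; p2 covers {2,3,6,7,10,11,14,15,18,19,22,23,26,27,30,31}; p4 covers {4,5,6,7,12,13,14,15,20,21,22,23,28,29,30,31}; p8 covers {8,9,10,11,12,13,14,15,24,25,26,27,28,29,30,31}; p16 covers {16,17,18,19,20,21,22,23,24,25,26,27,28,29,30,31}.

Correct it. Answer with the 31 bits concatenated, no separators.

0101101010111001110100011001100

s1 (pos 1,3,5,7,9,11,13,15,17,19,21,23,25,27,29,31): 0⊕0⊕1⊕1⊕0⊕1⊕1⊕0⊕1⊕0⊕0⊕0⊕1⊕0⊕1⊕0 = 1
s2 (pos 2,3,6,7,10,11,14,15,18,19,22,23,26,27,30,31): 1⊕0⊕0⊕1⊕0⊕1⊕0⊕0⊕1⊕0⊕0⊕0⊕0⊕0⊕0⊕0 = 0
s4 (pos 4,5,6,7,12,13,14,15,20,21,22,23,28,29,30,31): 1⊕1⊕0⊕1⊕1⊕1⊕0⊕0⊕1⊕0⊕0⊕0⊕1⊕1⊕0⊕0 = 0
s8 (pos 8,9,10,11,12,13,14,15,24,25,26,27,28,29,30,31): 0⊕0⊕0⊕1⊕1⊕1⊕0⊕0⊕1⊕1⊕0⊕0⊕1⊕1⊕0⊕0 = 1
s16 (pos 16,17,18,19,20,21,22,23,24,25,26,27,28,29,30,31): 1⊕1⊕1⊕0⊕1⊕0⊕0⊕0⊕1⊕1⊕0⊕0⊕1⊕1⊕0⊕0 = 0
Syndrome s16…s1 = 01001 → error at position 9.
Flip position 9: 0101101000111001110100011001100 → 0101101010111001110100011001100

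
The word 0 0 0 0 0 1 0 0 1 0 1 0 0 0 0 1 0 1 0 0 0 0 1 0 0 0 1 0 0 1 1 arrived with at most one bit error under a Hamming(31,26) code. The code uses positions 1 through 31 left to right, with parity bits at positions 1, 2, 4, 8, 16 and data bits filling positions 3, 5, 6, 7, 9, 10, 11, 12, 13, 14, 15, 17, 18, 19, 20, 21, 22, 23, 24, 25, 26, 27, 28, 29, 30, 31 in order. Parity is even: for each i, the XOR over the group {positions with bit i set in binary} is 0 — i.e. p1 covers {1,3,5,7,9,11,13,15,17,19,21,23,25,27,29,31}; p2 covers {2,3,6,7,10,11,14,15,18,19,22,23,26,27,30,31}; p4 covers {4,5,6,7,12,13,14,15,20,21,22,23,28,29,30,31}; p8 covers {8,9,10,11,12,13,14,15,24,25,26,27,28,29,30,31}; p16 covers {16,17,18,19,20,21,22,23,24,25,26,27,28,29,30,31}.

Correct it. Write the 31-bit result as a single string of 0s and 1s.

s1 (pos 1,3,5,7,9,11,13,15,17,19,21,23,25,27,29,31): 0⊕0⊕0⊕0⊕1⊕1⊕0⊕0⊕0⊕0⊕0⊕1⊕0⊕1⊕0⊕1 = 1
s2 (pos 2,3,6,7,10,11,14,15,18,19,22,23,26,27,30,31): 0⊕0⊕1⊕0⊕0⊕1⊕0⊕0⊕1⊕0⊕0⊕1⊕0⊕1⊕1⊕1 = 1
s4 (pos 4,5,6,7,12,13,14,15,20,21,22,23,28,29,30,31): 0⊕0⊕1⊕0⊕0⊕0⊕0⊕0⊕0⊕0⊕0⊕1⊕0⊕0⊕1⊕1 = 0
s8 (pos 8,9,10,11,12,13,14,15,24,25,26,27,28,29,30,31): 0⊕1⊕0⊕1⊕0⊕0⊕0⊕0⊕0⊕0⊕0⊕1⊕0⊕0⊕1⊕1 = 1
s16 (pos 16,17,18,19,20,21,22,23,24,25,26,27,28,29,30,31): 1⊕0⊕1⊕0⊕0⊕0⊕0⊕1⊕0⊕0⊕0⊕1⊕0⊕0⊕1⊕1 = 0
Syndrome s16…s1 = 01011 → error at position 11.
Flip position 11: 0000010010100001010000100010011 → 0000010010000001010000100010011

0000010010000001010000100010011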